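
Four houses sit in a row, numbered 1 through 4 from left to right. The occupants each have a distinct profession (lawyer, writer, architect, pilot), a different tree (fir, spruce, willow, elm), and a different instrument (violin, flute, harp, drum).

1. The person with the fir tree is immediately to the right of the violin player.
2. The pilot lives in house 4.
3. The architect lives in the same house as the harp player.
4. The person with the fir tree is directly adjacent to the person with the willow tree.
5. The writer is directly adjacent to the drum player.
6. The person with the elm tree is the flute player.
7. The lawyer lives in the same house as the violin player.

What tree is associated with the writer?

By clue 2, the pilot is in house 4.
The architect is narrowed to house 1 or 2 or 3; consider each.
Placing it in house 1 and house 3 leads to a contradiction, so it's in house 2.
Clue 3: the harp player is in house 2.
Clue 5 places the writer in house 3.
From clue 5, the drum player must be in house 4.
So house 1 gets lawyer for profession.
Clue 7 places the violin player in house 1.
That leaves flute as the instrument for house 3.
From clue 1, the person with the fir tree must be in house 2.
The person with the elm tree is in house 3 (clue 6).
House 4's tree must be spruce (nothing else left).
House 1 tree: only willow fits.
So: house 1 = lawyer/willow/violin, house 2 = architect/fir/harp, house 3 = writer/elm/flute, house 4 = pilot/spruce/drum.

elm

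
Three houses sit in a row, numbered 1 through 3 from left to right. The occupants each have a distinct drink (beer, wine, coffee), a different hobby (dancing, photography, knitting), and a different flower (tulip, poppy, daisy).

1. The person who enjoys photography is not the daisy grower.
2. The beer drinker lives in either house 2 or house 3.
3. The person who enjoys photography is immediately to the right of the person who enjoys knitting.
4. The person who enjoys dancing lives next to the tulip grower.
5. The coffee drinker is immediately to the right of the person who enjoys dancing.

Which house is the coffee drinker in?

2

The only drink still possible for house 1 is wine.
House 3's hobby must be photography (nothing else left).
The person who enjoys knitting is in house 2 (clue 3).
So house 1 gets dancing for hobby.
The tulip grower is in house 2 (clue 4).
Clue 5 places the coffee drinker in house 2.
So house 3 gets beer for drink.
So house 1 gets daisy for flower.
The only flower still possible for house 3 is poppy.
So: house 1 = wine/dancing/daisy, house 2 = coffee/knitting/tulip, house 3 = beer/photography/poppy.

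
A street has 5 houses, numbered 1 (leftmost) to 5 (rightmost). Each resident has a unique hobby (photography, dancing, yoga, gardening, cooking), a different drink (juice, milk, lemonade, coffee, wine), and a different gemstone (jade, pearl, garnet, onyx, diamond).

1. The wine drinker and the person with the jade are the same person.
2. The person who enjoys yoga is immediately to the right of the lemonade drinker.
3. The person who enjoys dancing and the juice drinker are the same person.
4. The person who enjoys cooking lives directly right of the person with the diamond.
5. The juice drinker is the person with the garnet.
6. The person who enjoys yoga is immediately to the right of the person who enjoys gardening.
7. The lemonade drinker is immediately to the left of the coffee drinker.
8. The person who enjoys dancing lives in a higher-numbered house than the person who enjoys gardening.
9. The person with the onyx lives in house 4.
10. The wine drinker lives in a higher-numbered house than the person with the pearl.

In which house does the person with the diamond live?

From clue 9, the person with the onyx must be in house 4.
The person who enjoys cooking is narrowed to house 2 or 3 or 4; consider each.
Placing it in house 2 and house 4 leads to a contradiction, so it's in house 3.
The person with the diamond is in house 2 (clue 4).
The only gemstone still possible for house 1 is pearl.
The juice drinker is in house 5 (clue 5).
From clue 5, the person with the garnet must be in house 5.
So house 3 gets wine for drink.
That leaves jade as the gemstone for house 3.
Clue 3 places the person who enjoys dancing in house 5.
Clue 7: the lemonade drinker is in house 1.
Clue 7 places the coffee drinker in house 2.
That leaves yoga as the hobby for house 2.
The only drink still possible for house 4 is milk.
By clue 6, the person who enjoys gardening is in house 1.
House 4 hobby: only photography fits.
So: house 1 = gardening/lemonade/pearl, house 2 = yoga/coffee/diamond, house 3 = cooking/wine/jade, house 4 = photography/milk/onyx, house 5 = dancing/juice/garnet.

2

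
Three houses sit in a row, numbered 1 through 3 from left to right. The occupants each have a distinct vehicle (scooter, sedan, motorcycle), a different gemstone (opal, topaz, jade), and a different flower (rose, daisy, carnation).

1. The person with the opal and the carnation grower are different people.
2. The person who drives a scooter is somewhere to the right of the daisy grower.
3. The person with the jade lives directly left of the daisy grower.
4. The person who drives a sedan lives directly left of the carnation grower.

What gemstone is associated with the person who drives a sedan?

Clue 3 places the person with the jade in house 1.
The daisy grower is in house 2 (clue 3).
House 1 flower: only rose fits.
That leaves carnation as the flower for house 3.
By clue 1, the person with the opal is in house 2.
By clue 2, the person who drives a scooter is in house 3.
From clue 4, the person who drives a sedan must be in house 2.
House 1 vehicle: only motorcycle fits.
House 3's gemstone must be topaz (nothing else left).
So: house 1 = motorcycle/jade/rose, house 2 = sedan/opal/daisy, house 3 = scooter/topaz/carnation.

opal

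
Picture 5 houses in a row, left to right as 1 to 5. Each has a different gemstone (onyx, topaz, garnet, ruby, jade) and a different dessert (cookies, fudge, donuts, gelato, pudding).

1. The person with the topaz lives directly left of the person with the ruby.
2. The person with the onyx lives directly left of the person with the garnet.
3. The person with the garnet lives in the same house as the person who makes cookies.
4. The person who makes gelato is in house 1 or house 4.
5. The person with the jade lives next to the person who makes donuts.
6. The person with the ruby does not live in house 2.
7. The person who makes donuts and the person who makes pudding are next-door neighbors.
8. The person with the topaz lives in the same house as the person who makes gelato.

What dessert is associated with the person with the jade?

From clue 1, the person with the topaz must be in house 4.
Clue 1 places the person with the ruby in house 5.
The person who makes gelato is in house 4 (clue 8).
The only dessert still possible for house 5 is fudge.
The person with the garnet is narrowed to house 2 or 3; consider each.
Placing it in house 2 leads to a contradiction, so it's in house 3.
The person with the onyx is in house 2 (clue 2).
The person who makes cookies is in house 3 (clue 3).
That leaves jade as the gemstone for house 1.
From clue 5, the person who makes donuts must be in house 2.
Clue 7: the person who makes pudding is in house 1.
So: house 1 = jade/pudding, house 2 = onyx/donuts, house 3 = garnet/cookies, house 4 = topaz/gelato, house 5 = ruby/fudge.

pudding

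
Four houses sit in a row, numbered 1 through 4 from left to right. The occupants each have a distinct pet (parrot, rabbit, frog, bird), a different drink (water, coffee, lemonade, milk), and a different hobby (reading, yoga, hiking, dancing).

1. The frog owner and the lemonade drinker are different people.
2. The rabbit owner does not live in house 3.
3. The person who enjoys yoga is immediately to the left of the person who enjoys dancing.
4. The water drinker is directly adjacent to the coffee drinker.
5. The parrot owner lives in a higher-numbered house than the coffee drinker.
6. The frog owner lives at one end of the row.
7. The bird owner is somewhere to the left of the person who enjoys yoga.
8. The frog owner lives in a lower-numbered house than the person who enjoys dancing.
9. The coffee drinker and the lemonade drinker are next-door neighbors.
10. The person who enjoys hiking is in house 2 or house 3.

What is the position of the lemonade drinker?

Clue 8: the frog owner is in house 1.
House 2's pet must be bird (nothing else left).
The only pet still possible for house 3 is parrot.
House 4 pet: only rabbit fits.
House 1 hobby: only reading fits.
House 4 hobby: only dancing fits.
Clue 3 places the person who enjoys yoga in house 3.
That leaves hiking as the hobby for house 2.
The only drink still possible for house 4 is milk.
The coffee drinker is narrowed to house 1 or 2; consider each.
Placing it in house 1 leads to a contradiction, so it's in house 2.
By clue 9, the lemonade drinker is in house 3.
House 1 drink: only water fits.
So: house 1 = frog/water/reading, house 2 = bird/coffee/hiking, house 3 = parrot/lemonade/yoga, house 4 = rabbit/milk/dancing.

3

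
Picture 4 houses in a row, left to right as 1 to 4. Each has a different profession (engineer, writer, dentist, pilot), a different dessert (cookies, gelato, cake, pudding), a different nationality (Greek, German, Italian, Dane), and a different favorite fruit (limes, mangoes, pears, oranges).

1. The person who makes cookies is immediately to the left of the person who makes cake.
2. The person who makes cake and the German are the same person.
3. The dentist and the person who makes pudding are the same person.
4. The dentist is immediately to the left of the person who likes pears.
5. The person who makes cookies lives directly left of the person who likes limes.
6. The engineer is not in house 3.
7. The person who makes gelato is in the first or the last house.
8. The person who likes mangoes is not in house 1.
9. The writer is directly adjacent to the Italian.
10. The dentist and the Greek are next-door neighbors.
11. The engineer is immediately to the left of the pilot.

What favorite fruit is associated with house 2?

limes

So house 4 gets writer for profession.
That leaves oranges as the favorite fruit for house 1.
From clue 9, the Italian must be in house 3.
The engineer is narrowed to house 1 or 2; consider each.
Placing it in house 2 leads to a contradiction, so it's in house 1.
Clue 11: the pilot is in house 2.
House 3's profession must be dentist (nothing else left).
From clue 3, the person who makes pudding must be in house 3.
The person who likes pears is in house 4 (clue 4).
House 2's dessert must be cake (nothing else left).
House 4's dessert must be gelato (nothing else left).
House 1 nationality: only Dane fits.
That leaves mangoes as the favorite fruit for house 3.
Clue 2: the German is in house 2.
So house 1 gets cookies for dessert.
That leaves Greek as the nationality for house 4.
So house 2 gets limes for favorite fruit.
So: house 1 = engineer/cookies/Dane/oranges, house 2 = pilot/cake/German/limes, house 3 = dentist/pudding/Italian/mangoes, house 4 = writer/gelato/Greek/pears.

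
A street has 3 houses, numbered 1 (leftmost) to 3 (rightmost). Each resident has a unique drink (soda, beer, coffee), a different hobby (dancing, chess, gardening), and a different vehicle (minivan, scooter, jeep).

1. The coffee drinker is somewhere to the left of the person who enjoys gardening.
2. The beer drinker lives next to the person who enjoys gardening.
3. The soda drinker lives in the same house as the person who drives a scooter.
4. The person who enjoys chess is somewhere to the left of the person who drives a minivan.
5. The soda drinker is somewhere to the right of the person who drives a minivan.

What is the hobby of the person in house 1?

From clue 5, the soda drinker must be in house 3.
Clue 5 places the person who drives a minivan in house 2.
Clue 3 places the person who drives a scooter in house 3.
The person who enjoys chess is in house 1 (clue 4).
House 1 vehicle: only jeep fits.
The beer drinker is narrowed to house 1 or 2; consider each.
Placing it in house 1 leads to a contradiction, so it's in house 2.
Clue 2: the person who enjoys gardening is in house 3.
So house 1 gets coffee for drink.
House 2's hobby must be dancing (nothing else left).
So: house 1 = coffee/chess/jeep, house 2 = beer/dancing/minivan, house 3 = soda/gardening/scooter.

chess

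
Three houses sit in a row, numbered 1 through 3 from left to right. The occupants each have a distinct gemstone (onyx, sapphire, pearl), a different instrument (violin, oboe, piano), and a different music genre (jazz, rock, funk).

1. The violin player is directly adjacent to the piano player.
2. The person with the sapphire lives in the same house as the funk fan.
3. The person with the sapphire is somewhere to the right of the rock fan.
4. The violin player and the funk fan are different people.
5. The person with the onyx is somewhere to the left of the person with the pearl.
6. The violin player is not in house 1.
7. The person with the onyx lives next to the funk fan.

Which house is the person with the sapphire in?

2

That leaves onyx as the gemstone for house 1.
Clue 7: the funk fan is in house 2.
House 3's music genre must be jazz (nothing else left).
By clue 2, the person with the sapphire is in house 2.
The violin player is in house 3 (clue 4).
House 3 gemstone: only pearl fits.
So house 1 gets rock for music genre.
By clue 1, the piano player is in house 2.
House 1's instrument must be oboe (nothing else left).
So: house 1 = onyx/oboe/rock, house 2 = sapphire/piano/funk, house 3 = pearl/violin/jazz.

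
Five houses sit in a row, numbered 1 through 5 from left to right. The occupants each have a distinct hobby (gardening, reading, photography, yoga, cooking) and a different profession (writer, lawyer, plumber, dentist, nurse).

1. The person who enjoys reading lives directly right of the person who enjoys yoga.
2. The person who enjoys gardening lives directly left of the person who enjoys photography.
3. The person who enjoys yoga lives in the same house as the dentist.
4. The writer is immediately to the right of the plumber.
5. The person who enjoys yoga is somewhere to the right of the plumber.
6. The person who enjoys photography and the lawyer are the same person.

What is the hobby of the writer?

gardening

The person who enjoys reading is narrowed to house 3 or 4 or 5; consider each.
Placing it in house 3 and house 4 leads to a contradiction, so it's in house 5.
By clue 1, the person who enjoys yoga is in house 4.
Clue 3 places the dentist in house 4.
So house 5 gets nurse for profession.
That leaves plumber as the profession for house 1.
Clue 4 places the writer in house 2.
So house 3 gets lawyer for profession.
By clue 6, the person who enjoys photography is in house 3.
From clue 2, the person who enjoys gardening must be in house 2.
House 1 hobby: only cooking fits.
So: house 1 = cooking/plumber, house 2 = gardening/writer, house 3 = photography/lawyer, house 4 = yoga/dentist, house 5 = reading/nurse.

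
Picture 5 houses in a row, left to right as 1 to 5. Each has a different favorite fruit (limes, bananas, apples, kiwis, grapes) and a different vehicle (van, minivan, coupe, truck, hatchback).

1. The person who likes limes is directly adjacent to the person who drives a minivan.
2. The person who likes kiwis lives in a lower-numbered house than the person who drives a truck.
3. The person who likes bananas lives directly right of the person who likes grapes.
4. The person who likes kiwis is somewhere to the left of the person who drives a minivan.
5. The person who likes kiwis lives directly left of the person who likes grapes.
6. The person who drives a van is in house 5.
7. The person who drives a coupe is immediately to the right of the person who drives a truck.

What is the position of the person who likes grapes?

2

Clue 6 places the person who drives a van in house 5.
That leaves hatchback as the vehicle for house 1.
The person who likes bananas is narrowed to house 3 or 4; consider each.
Placing it in house 4 leads to a contradiction, so it's in house 3.
By clue 3, the person who likes grapes is in house 2.
The person who likes kiwis is in house 1 (clue 5).
So house 2 gets truck for vehicle.
Clue 7 places the person who drives a coupe in house 3.
That leaves minivan as the vehicle for house 4.
By clue 1, the person who likes limes is in house 5.
So house 4 gets apples for favorite fruit.
So: house 1 = kiwis/hatchback, house 2 = grapes/truck, house 3 = bananas/coupe, house 4 = apples/minivan, house 5 = limes/van.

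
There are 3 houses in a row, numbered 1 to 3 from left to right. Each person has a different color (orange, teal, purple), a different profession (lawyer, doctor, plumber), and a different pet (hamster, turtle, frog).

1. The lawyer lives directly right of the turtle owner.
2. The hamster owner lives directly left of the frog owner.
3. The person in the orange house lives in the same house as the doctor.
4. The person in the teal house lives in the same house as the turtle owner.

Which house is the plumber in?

1

House 3's pet must be frog (nothing else left).
From clue 2, the hamster owner must be in house 2.
The only pet still possible for house 1 is turtle.
By clue 1, the lawyer is in house 2.
Clue 4 places the person in the teal house in house 1.
Clue 3: the person in the orange house is in house 3.
From clue 3, the doctor must be in house 3.
The only color still possible for house 2 is purple.
So house 1 gets plumber for profession.
So: house 1 = teal/plumber/turtle, house 2 = purple/lawyer/hamster, house 3 = orange/doctor/frog.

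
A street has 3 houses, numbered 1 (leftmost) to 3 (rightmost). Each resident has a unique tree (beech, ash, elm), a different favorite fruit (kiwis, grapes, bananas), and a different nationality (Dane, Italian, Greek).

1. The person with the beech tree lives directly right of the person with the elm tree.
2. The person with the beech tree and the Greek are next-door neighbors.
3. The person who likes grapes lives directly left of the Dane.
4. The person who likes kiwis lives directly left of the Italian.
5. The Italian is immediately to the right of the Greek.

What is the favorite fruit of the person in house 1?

kiwis

House 3's favorite fruit must be bananas (nothing else left).
House 1's nationality must be Greek (nothing else left).
The person with the beech tree is in house 2 (clue 2).
From clue 5, the Italian must be in house 2.
House 1's tree must be elm (nothing else left).
House 3 tree: only ash fits.
House 3 nationality: only Dane fits.
Clue 3: the person who likes grapes is in house 2.
Clue 4 places the person who likes kiwis in house 1.
So: house 1 = elm/kiwis/Greek, house 2 = beech/grapes/Italian, house 3 = ash/bananas/Dane.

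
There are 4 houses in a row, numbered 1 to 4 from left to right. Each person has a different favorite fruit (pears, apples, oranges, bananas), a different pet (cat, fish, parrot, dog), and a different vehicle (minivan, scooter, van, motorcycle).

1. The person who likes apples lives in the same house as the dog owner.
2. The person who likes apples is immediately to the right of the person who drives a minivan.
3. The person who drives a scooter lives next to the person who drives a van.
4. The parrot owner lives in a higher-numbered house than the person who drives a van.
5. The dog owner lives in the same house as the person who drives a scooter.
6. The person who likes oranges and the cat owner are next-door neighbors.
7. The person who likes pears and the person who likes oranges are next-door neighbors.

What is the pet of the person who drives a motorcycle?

The person who likes apples is narrowed to house 2 or 3 or 4; consider each.
Placing it in house 3 and house 4 leads to a contradiction, so it's in house 2.
Clue 1 places the dog owner in house 2.
Clue 2: the person who drives a minivan is in house 1.
Clue 5 places the person who drives a scooter in house 2.
That leaves van as the vehicle for house 3.
House 4's vehicle must be motorcycle (nothing else left).
The parrot owner is in house 4 (clue 4).
That leaves bananas as the favorite fruit for house 1.
The only pet still possible for house 1 is fish.
House 3 pet: only cat fits.
From clue 6, the person who likes oranges must be in house 4.
From clue 7, the person who likes pears must be in house 3.
So: house 1 = bananas/fish/minivan, house 2 = apples/dog/scooter, house 3 = pears/cat/van, house 4 = oranges/parrot/motorcycle.

parrot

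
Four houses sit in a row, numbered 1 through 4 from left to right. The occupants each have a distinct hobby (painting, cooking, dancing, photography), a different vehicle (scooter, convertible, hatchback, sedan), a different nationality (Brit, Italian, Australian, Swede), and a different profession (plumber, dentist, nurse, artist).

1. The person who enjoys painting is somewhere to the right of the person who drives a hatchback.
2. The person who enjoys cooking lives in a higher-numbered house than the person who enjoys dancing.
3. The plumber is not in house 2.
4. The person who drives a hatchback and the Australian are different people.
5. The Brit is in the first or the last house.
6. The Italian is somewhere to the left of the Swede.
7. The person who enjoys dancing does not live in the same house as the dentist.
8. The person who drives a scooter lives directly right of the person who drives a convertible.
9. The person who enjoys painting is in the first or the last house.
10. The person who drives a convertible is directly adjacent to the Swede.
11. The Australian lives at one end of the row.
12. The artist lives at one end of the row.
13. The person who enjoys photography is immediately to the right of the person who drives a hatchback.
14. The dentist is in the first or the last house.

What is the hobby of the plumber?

Clue 9: the person who enjoys painting is in house 4.
So house 1 gets dancing for hobby.
The only profession still possible for house 2 is nurse.
The only profession still possible for house 3 is plumber.
Clue 7 places the dentist in house 4.
The only profession still possible for house 1 is artist.
The person who enjoys cooking is narrowed to house 2 or 3; consider each.
Placing it in house 2 leads to a contradiction, so it's in house 3.
House 2's hobby must be photography (nothing else left).
The person who drives a hatchback is in house 1 (clue 13).
From clue 4, the Australian must be in house 4.
So house 1 gets Brit for nationality.
House 2 nationality: only Italian fits.
That leaves Swede as the nationality for house 3.
From clue 10, the person who drives a convertible must be in house 2.
The person who drives a scooter is in house 3 (clue 8).
The only vehicle still possible for house 4 is sedan.
So: house 1 = dancing/hatchback/Brit/artist, house 2 = photography/convertible/Italian/nurse, house 3 = cooking/scooter/Swede/plumber, house 4 = painting/sedan/Australian/dentist.

cooking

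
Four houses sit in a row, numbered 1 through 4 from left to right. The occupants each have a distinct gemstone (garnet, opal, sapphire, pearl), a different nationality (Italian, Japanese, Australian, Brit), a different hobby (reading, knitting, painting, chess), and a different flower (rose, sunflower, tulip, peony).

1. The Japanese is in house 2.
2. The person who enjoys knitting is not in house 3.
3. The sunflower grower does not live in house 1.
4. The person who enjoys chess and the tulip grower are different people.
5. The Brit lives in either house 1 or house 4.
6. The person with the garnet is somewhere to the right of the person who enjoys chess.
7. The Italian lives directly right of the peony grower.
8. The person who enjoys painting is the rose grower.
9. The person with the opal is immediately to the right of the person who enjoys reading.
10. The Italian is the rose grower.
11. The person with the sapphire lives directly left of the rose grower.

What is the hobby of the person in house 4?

From clue 1, the Japanese must be in house 2.
House 1 gemstone: only pearl fits.
That leaves tulip as the flower for house 1.
The person with the garnet is narrowed to house 3 or 4; consider each.
Placing it in house 3 leads to a contradiction, so it's in house 4.
The person with the opal is narrowed to house 2 or 3; consider each.
Placing it in house 3 leads to a contradiction, so it's in house 2.
Clue 9: the person who enjoys reading is in house 1.
So house 3 gets sapphire for gemstone.
The rose grower is in house 4 (clue 11).
The person who enjoys painting is in house 4 (clue 8).
By clue 10, the Italian is in house 4.
That leaves Brit as the nationality for house 1.
House 3's nationality must be Australian (nothing else left).
House 3's hobby must be chess (nothing else left).
Clue 7 places the peony grower in house 3.
The only hobby still possible for house 2 is knitting.
That leaves sunflower as the flower for house 2.
So: house 1 = pearl/Brit/reading/tulip, house 2 = opal/Japanese/knitting/sunflower, house 3 = sapphire/Australian/chess/peony, house 4 = garnet/Italian/painting/rose.

painting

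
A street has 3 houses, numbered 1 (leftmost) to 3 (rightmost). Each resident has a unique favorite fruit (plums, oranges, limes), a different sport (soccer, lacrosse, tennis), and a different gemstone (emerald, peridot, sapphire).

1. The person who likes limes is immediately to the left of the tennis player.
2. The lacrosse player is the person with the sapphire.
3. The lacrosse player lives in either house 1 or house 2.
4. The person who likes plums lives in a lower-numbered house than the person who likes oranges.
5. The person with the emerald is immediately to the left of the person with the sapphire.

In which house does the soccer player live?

House 3's favorite fruit must be oranges (nothing else left).
By clue 2, the lacrosse player is in house 2.
Clue 2: the person with the sapphire is in house 2.
The person with the emerald is in house 1 (clue 5).
That leaves soccer as the sport for house 1.
So house 3 gets tennis for sport.
House 3's gemstone must be peridot (nothing else left).
Clue 1: the person who likes limes is in house 2.
House 1 favorite fruit: only plums fits.
So: house 1 = plums/soccer/emerald, house 2 = limes/lacrosse/sapphire, house 3 = oranges/tennis/peridot.

1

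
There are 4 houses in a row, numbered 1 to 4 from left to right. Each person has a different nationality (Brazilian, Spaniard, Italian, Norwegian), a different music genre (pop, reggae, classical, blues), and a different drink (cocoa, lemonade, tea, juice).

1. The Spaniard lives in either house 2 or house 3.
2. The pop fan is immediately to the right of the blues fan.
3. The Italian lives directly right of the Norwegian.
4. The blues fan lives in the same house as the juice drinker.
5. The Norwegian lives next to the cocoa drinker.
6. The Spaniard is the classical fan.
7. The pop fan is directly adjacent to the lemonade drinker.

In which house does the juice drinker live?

1

The Spaniard is narrowed to house 2 or 3; consider each.
Placing it in house 2 leads to a contradiction, so it's in house 3.
Clue 6: the classical fan is in house 3.
Clue 2 places the pop fan in house 2.
The blues fan is in house 1 (clue 2).
Clue 3 places the Italian in house 2.
Clue 3 places the Norwegian in house 1.
Clue 4: the juice drinker is in house 1.
Clue 5 places the cocoa drinker in house 2.
That leaves Brazilian as the nationality for house 4.
House 4 music genre: only reggae fits.
The only drink still possible for house 4 is tea.
The only drink still possible for house 3 is lemonade.
So: house 1 = Norwegian/blues/juice, house 2 = Italian/pop/cocoa, house 3 = Spaniard/classical/lemonade, house 4 = Brazilian/reggae/tea.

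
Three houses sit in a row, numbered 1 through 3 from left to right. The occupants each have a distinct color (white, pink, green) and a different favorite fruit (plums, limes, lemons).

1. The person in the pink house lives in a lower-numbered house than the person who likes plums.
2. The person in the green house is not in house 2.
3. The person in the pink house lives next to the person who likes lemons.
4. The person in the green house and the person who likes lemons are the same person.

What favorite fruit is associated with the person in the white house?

plums

By clue 3, the person in the pink house is in house 2.
Clue 1 places the person who likes plums in house 3.
House 1's favorite fruit must be lemons (nothing else left).
House 2 favorite fruit: only limes fits.
The person in the green house is in house 1 (clue 4).
So house 3 gets white for color.
So: house 1 = green/lemons, house 2 = pink/limes, house 3 = white/plums.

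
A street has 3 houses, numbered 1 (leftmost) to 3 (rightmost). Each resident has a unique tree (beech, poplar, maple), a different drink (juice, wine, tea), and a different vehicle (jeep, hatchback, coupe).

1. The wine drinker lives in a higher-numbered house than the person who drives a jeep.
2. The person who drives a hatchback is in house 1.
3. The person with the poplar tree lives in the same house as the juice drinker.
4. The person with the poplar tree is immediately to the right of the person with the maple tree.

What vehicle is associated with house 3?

coupe

The person who drives a hatchback is in house 1 (clue 2).
House 3 vehicle: only coupe fits.
From clue 1, the wine drinker must be in house 3.
So house 1 gets tea for drink.
So house 2 gets juice for drink.
House 2 vehicle: only jeep fits.
The person with the poplar tree is in house 2 (clue 3).
By clue 4, the person with the maple tree is in house 1.
The only tree still possible for house 3 is beech.
So: house 1 = maple/tea/hatchback, house 2 = poplar/juice/jeep, house 3 = beech/wine/coupe.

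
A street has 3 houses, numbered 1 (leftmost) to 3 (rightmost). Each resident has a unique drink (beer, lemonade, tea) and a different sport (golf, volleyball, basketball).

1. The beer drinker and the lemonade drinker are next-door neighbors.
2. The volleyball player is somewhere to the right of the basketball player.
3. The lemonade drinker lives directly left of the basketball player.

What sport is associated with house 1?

The lemonade drinker is in house 1 (clue 3).
By clue 3, the basketball player is in house 2.
House 1's sport must be golf (nothing else left).
The only sport still possible for house 3 is volleyball.
Clue 1: the beer drinker is in house 2.
The only drink still possible for house 3 is tea.
So: house 1 = lemonade/golf, house 2 = beer/basketball, house 3 = tea/volleyball.

golf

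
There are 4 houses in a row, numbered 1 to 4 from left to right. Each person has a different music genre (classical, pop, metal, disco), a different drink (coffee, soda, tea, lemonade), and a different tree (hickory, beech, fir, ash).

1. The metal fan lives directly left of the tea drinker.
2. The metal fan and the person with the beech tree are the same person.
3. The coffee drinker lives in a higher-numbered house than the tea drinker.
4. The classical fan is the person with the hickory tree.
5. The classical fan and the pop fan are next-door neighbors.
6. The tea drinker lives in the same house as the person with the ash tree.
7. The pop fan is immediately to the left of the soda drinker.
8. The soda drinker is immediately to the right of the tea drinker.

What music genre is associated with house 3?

So house 1 gets lemonade for drink.
That leaves tea as the drink for house 2.
The metal fan is in house 1 (clue 1).
By clue 2, the person with the beech tree is in house 1.
Clue 6 places the person with the ash tree in house 2.
Clue 8 places the soda drinker in house 3.
House 4 drink: only coffee fits.
From clue 7, the pop fan must be in house 2.
From clue 5, the classical fan must be in house 3.
The only music genre still possible for house 4 is disco.
Clue 4 places the person with the hickory tree in house 3.
House 4's tree must be fir (nothing else left).
So: house 1 = metal/lemonade/beech, house 2 = pop/tea/ash, house 3 = classical/soda/hickory, house 4 = disco/coffee/fir.

classical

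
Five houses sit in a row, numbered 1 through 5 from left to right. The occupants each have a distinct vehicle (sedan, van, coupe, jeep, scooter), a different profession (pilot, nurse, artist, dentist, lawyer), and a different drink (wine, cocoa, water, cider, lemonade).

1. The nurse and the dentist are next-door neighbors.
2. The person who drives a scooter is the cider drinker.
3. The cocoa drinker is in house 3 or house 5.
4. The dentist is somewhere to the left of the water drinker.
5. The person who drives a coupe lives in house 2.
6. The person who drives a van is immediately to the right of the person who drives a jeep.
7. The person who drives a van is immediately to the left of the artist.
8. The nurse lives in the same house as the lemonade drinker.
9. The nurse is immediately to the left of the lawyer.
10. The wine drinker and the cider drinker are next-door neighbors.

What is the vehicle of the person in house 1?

scooter

From clue 5, the person who drives a coupe must be in house 2.
The person who drives a van is in house 4 (clue 6).
The person who drives a jeep is in house 3 (clue 6).
By clue 7, the artist is in house 5.
The person who drives a scooter is narrowed to house 1 or 5; consider each.
Placing it in house 5 leads to a contradiction, so it's in house 1.
From clue 2, the cider drinker must be in house 1.
From clue 10, the wine drinker must be in house 2.
The only vehicle still possible for house 5 is sedan.
House 3 drink: only lemonade fits.
So house 4 gets water for drink.
The only drink still possible for house 5 is cocoa.
From clue 8, the nurse must be in house 3.
By clue 9, the lawyer is in house 4.
Clue 1 places the dentist in house 2.
The only profession still possible for house 1 is pilot.
So: house 1 = scooter/pilot/cider, house 2 = coupe/dentist/wine, house 3 = jeep/nurse/lemonade, house 4 = van/lawyer/water, house 5 = sedan/artist/cocoa.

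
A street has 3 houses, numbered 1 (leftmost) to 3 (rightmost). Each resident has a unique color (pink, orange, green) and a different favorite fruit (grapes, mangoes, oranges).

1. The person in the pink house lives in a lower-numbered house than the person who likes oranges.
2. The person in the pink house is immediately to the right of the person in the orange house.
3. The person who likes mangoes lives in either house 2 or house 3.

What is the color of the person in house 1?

Clue 2: the person in the pink house is in house 2.
By clue 2, the person in the orange house is in house 1.
House 3's color must be green (nothing else left).
House 1 favorite fruit: only grapes fits.
From clue 1, the person who likes oranges must be in house 3.
House 2's favorite fruit must be mangoes (nothing else left).
So: house 1 = orange/grapes, house 2 = pink/mangoes, house 3 = green/oranges.

orange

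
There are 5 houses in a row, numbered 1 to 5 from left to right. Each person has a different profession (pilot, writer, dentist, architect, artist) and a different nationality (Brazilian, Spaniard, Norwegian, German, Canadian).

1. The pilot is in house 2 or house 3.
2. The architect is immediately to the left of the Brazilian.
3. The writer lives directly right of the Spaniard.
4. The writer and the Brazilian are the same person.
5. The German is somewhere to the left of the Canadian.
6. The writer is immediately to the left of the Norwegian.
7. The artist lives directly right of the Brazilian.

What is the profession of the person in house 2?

pilot

The pilot is narrowed to house 2 or 3; consider each.
Placing it in house 3 leads to a contradiction, so it's in house 2.
The writer is in house 4 (clue 4).
Clue 4 places the Brazilian in house 4.
Clue 6: the Norwegian is in house 5.
Clue 7: the artist is in house 5.
House 1 nationality: only German fits.
The architect is in house 3 (clue 2).
The Spaniard is in house 3 (clue 3).
House 1 profession: only dentist fits.
So house 2 gets Canadian for nationality.
So: house 1 = dentist/German, house 2 = pilot/Canadian, house 3 = architect/Spaniard, house 4 = writer/Brazilian, house 5 = artist/Norwegian.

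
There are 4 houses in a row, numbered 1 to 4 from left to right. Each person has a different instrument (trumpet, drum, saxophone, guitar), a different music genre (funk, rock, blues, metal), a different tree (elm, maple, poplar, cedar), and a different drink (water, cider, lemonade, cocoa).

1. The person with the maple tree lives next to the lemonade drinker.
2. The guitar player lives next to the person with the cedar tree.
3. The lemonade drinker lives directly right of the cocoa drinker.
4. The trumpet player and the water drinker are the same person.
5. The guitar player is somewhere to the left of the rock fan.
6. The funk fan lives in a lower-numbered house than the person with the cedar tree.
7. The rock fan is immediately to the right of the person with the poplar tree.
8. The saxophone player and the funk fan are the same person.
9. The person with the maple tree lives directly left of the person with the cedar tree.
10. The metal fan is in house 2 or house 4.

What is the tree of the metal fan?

cedar

The metal fan is narrowed to house 2 or 4; consider each.
Placing it in house 4 leads to a contradiction, so it's in house 2.
The saxophone player is narrowed to house 1 or 3; consider each.
Placing it in house 3 leads to a contradiction, so it's in house 1.
The funk fan is in house 1 (clue 8).
The guitar player is narrowed to house 2 or 3; consider each.
Placing it in house 2 leads to a contradiction, so it's in house 3.
Clue 5: the rock fan is in house 4.
From clue 7, the person with the poplar tree must be in house 3.
House 3 music genre: only blues fits.
By clue 1, the lemonade drinker is in house 2.
The cocoa drinker is in house 1 (clue 3).
From clue 9, the person with the cedar tree must be in house 2.
House 1 tree: only maple fits.
The only tree still possible for house 4 is elm.
House 3's drink must be cider (nothing else left).
That leaves water as the drink for house 4.
By clue 4, the trumpet player is in house 4.
So house 2 gets drum for instrument.
So: house 1 = saxophone/funk/maple/cocoa, house 2 = drum/metal/cedar/lemonade, house 3 = guitar/blues/poplar/cider, house 4 = trumpet/rock/elm/water.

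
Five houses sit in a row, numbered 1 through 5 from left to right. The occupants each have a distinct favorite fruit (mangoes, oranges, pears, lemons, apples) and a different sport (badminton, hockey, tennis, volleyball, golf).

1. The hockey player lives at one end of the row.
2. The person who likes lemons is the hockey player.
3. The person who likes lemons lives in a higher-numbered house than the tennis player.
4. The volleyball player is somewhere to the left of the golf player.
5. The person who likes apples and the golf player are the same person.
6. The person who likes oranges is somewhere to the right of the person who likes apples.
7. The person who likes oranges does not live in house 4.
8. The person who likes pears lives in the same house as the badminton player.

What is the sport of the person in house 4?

badminton

Clue 3 places the person who likes lemons in house 5.
Clue 2 places the hockey player in house 5.
The person who likes apples is in house 2 (clue 6).
House 3's favorite fruit must be oranges (nothing else left).
Clue 5: the golf player is in house 2.
Clue 4 places the volleyball player in house 1.
That leaves tennis as the sport for house 3.
The only sport still possible for house 4 is badminton.
The person who likes pears is in house 4 (clue 8).
The only favorite fruit still possible for house 1 is mangoes.
So: house 1 = mangoes/volleyball, house 2 = apples/golf, house 3 = oranges/tennis, house 4 = pears/badminton, house 5 = lemons/hockey.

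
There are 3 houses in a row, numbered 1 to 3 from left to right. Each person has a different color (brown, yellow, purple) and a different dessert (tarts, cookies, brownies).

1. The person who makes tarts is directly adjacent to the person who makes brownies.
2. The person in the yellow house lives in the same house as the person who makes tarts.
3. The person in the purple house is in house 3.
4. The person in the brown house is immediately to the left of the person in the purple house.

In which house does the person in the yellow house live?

The person in the purple house is in house 3 (clue 3).
Clue 4: the person in the brown house is in house 2.
House 1 color: only yellow fits.
The person who makes tarts is in house 1 (clue 2).
From clue 1, the person who makes brownies must be in house 2.
That leaves cookies as the dessert for house 3.
So: house 1 = yellow/tarts, house 2 = brown/brownies, house 3 = purple/cookies.

1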